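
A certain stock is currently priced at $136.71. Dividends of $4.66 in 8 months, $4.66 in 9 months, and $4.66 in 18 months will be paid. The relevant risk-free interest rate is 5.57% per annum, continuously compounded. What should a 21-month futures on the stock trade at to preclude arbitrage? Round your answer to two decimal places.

$136.10

PV(dividends) I = 4.66·e^(−0.0557·8/12) + 4.66·e^(−0.0557·9/12) + 4.66·e^(−0.0557·18/12)
I = 4.4901 + 4.4693 + 4.2865 = 13.2459
F = (S − I)·e^(rT) = (136.71 − 13.2459) · e^(0.0557·21/12)
= 123.4641 · e^0.097475 = 123.4641 × 1.102384 = $136.10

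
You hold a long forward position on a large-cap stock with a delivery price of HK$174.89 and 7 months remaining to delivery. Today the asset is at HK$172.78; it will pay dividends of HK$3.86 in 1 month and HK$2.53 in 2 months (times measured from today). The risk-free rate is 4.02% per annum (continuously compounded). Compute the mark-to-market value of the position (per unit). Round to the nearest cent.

-HK$4.42

PV(remaining dividends) I = 3.86·e^(−0.0402·1/12) + 2.53·e^(−0.0402·2/12) = 6.3602
Current forward F = (S − I)·e^(rT) = (172.78 − 6.3602)·e^(0.0402·7/12) = 166.4198 × 1.023727 = 170.3684
Value (long) = (F − K)·e^(−rT) = (170.3684 − 174.89) × 0.976823 = -4.4168
Value = -HK$4.42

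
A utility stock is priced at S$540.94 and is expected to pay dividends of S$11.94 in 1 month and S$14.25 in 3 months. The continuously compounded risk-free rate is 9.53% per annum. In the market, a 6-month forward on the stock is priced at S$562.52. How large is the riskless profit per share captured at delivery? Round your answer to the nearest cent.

PV(dividends) I = 11.94·e^(−0.0953·1/12) + 14.25·e^(−0.0953·3/12) = 25.7601
Fair forward F* = (S − I)·e^(rT) = (540.94 − 25.7601)·e^0.047650 = 515.1799 × 1.048804 = 540.3227
Market S$562.52 > fair 540.3227: forward overpriced → cash-and-carry (borrow at r, buy the stock and collect the dividends, short the forward).
Profit at T = |F_mkt − F*| = |562.52 − 540.3227| = S$22.20 per share

S$22.20 per share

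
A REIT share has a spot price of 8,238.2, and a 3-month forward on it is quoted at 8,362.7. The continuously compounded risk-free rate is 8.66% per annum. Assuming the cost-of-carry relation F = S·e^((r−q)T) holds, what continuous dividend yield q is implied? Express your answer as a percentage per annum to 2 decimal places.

From F = S·e^((r−q)T): (r − q) = ln(F/S)/T
ln(8362.7/8238.2) = ln(1.015113) = 0.015000
(r − q) = 0.015000 / (3/12) = 0.060000
q = r − ln(F/S)/T = 0.0866 − 0.060000 = 0.026600
q = 2.66%

2.66%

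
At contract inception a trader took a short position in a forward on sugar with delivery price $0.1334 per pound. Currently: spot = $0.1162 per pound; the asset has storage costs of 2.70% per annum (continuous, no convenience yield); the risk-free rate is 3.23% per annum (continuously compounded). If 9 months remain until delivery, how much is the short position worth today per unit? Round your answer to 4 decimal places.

$0.0116 per pound

Current fair forward for the remaining 9 months: F = S·e^((r + u)·T), (r + u) = 0.0323 + 0.0270 = 0.0593
F = 0.1162 · e^(0.0593 × 9/12) = 0.1162 × 1.045479 = 0.1215
Value of long forward = (F − K)·e^(−rT) = (0.1215 − 0.1334) · e^(−0.0323·9/12)
= -0.0119 × 0.976066 = -0.0116
Short position value = −(long value) = $0.0116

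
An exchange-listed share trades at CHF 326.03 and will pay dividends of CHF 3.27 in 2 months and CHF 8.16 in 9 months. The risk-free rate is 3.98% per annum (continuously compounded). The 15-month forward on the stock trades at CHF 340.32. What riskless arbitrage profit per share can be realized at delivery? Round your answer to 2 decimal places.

CHF 9.40 per share

PV(dividends) I = 3.27·e^(−0.0398·2/12) + 8.16·e^(−0.0398·9/12) = 11.1684
Fair forward F* = (S − I)·e^(rT) = (326.03 − 11.1684)·e^0.049750 = 314.8616 × 1.051008 = 330.9221
Market CHF 340.32 > fair 330.9221: forward overpriced → cash-and-carry (borrow at r, buy the stock and collect the dividends, short the forward).
Profit at T = |F_mkt − F*| = |340.32 − 330.9221| = CHF 9.40 per share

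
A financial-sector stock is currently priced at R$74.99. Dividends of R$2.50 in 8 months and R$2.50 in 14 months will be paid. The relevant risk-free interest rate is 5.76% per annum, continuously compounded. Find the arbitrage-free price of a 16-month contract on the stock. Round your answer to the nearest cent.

PV(dividends) I = 2.50·e^(−0.0576·8/12) + 2.50·e^(−0.0576·14/12)
I = 2.4058 + 2.3375 = 4.7433
F = (S − I)·e^(rT) = (74.99 − 4.7433) · e^(0.0576·16/12)
= 70.2467 · e^0.076800 = 70.2467 × 1.079826 = R$75.85

R$75.85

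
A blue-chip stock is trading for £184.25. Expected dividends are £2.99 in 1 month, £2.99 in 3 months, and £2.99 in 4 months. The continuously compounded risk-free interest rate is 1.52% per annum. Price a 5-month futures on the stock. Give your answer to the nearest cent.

£176.42

PV(dividends) I = 2.99·e^(−0.0152·1/12) + 2.99·e^(−0.0152·3/12) + 2.99·e^(−0.0152·4/12)
I = 2.9862 + 2.9787 + 2.9749 = 8.9398
F = (S − I)·e^(rT) = (184.25 − 8.9398) · e^(0.0152·5/12)
= 175.3102 · e^0.006333 = 175.3102 × 1.006353 = £176.42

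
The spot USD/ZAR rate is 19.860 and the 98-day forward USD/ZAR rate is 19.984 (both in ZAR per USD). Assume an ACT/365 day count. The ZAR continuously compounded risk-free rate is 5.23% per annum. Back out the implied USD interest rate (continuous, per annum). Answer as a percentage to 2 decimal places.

2.91%

F = S·e^((r_ZAR − r_USD)T) ⇒ r_USD = r_ZAR − ln(F/S)/T
ln(19.984/19.860) = 0.006224; /(98/365) = 0.023181
r_USD = 0.0523 − 0.023181 = 0.029119
r_USD = 2.91%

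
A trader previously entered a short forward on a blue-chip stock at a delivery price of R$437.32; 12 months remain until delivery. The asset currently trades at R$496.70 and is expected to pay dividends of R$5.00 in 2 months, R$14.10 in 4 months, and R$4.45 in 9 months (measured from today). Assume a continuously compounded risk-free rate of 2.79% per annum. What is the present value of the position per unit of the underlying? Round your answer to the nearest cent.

PV(remaining dividends) I = 5.00·e^(−0.0279·2/12) + 14.10·e^(−0.0279·4/12) + 4.45·e^(−0.0279·9/12) = 23.3041
Current forward F = (S − I)·e^(rT) = (496.70 − 23.3041)·e^(0.0279·12/12) = 473.3959 × 1.028293 = 486.7897
Value (long) = (F − K)·e^(−rT) = (486.7897 − 437.32) × 0.972486 = 48.1086
Short position value = −(long value) = -R$48.11

-R$48.11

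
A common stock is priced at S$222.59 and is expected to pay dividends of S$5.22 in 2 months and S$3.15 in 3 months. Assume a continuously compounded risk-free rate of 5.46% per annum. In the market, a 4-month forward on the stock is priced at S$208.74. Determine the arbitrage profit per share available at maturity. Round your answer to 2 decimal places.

PV(dividends) I = 5.22·e^(−0.0546·2/12) + 3.15·e^(−0.0546·3/12) = 8.2800
Fair forward F* = (S − I)·e^(rT) = (222.59 − 8.2800)·e^0.018200 = 214.3100 × 1.018367 = 218.2462
Market S$208.74 < fair 218.2462: forward underpriced → reverse cash-and-carry (short the stock, invest proceeds at r, pay the dividends, go long the forward).
Profit at T = |F_mkt − F*| = |208.74 − 218.2462| = S$9.51 per share

S$9.51 per share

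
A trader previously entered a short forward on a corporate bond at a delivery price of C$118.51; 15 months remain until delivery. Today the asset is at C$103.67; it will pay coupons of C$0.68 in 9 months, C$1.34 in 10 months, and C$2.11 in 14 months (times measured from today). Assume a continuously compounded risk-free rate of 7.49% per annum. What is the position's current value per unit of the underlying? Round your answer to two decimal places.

C$8.08

PV(remaining coupons) I = 0.68·e^(−0.0749·9/12) + 1.34·e^(−0.0749·10/12) + 2.11·e^(−0.0749·14/12) = 3.8352
Current forward F = (S − I)·e^(rT) = (103.67 − 3.8352)·e^(0.0749·15/12) = 99.8348 × 1.098148 = 109.6334
Value (long) = (F − K)·e^(−rT) = (109.6334 − 118.51) × 0.910624 = -8.0832
Short position value = −(long value) = C$8.08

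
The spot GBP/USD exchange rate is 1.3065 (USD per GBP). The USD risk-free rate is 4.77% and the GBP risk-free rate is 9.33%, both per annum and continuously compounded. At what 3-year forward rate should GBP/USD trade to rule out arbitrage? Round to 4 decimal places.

1.1395

F = S·e^((r_USD − r_GBP)T) = 1.3065 · e^((0.0477 − 0.0933) × 3)
= 1.3065 · e^-0.136800 = 1.3065 × 0.872145
F = 1.1395 USD per GBP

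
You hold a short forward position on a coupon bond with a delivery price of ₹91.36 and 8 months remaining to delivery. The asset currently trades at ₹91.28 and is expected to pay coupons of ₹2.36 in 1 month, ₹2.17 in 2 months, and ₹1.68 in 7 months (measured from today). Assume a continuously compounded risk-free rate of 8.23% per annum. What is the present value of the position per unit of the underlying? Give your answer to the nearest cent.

PV(remaining coupons) I = 2.36·e^(−0.0823·1/12) + 2.17·e^(−0.0823·2/12) + 1.68·e^(−0.0823·7/12) = 6.0856
Current forward F = (S − I)·e^(rT) = (91.28 − 6.0856)·e^(0.0823·8/12) = 85.1944 × 1.056400 = 89.9994
Value (long) = (F − K)·e^(−rT) = (89.9994 − 91.36) × 0.946611 = -1.2880
Short position value = −(long value) = ₹1.29

₹1.29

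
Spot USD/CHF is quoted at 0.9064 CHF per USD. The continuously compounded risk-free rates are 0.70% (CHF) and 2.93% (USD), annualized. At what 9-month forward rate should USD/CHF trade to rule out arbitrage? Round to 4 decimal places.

F = S·e^((r_CHF − r_USD)T) = 0.9064 · e^((0.0070 − 0.0293) × 9/12)
= 0.9064 · e^-0.016725 = 0.9064 × 0.983414
F = 0.8914 CHF per USD

0.8914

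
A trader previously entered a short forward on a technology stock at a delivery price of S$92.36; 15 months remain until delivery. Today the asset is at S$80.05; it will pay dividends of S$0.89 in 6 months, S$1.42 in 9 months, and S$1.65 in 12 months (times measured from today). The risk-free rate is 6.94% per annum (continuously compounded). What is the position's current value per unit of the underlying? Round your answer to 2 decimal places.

S$8.38

PV(remaining dividends) I = 0.89·e^(−0.0694·6/12) + 1.42·e^(−0.0694·9/12) + 1.65·e^(−0.0694·12/12) = 3.7470
Current forward F = (S − I)·e^(rT) = (80.05 − 3.7470)·e^(0.0694·15/12) = 76.3030 × 1.090624 = 83.2179
Value (long) = (F − K)·e^(−rT) = (83.2179 − 92.36) × 0.916906 = -8.3824
Short position value = −(long value) = S$8.38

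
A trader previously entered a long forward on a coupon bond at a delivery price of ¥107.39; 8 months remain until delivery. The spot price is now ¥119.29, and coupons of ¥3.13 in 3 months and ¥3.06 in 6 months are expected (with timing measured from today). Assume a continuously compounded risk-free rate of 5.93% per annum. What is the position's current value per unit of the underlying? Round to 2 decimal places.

PV(remaining coupons) I = 3.13·e^(−0.0593·3/12) + 3.06·e^(−0.0593·6/12) = 6.0545
Current forward F = (S − I)·e^(rT) = (119.29 − 6.0545)·e^(0.0593·8/12) = 113.2355 × 1.040325 = 117.8017
Value (long) = (F − K)·e^(−rT) = (117.8017 − 107.39) × 0.961238 = 10.0081
Value = ¥10.01

¥10.01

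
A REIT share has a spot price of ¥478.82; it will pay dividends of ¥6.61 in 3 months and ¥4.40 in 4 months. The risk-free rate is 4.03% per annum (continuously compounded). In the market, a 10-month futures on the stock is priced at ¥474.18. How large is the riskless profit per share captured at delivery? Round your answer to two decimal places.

PV(dividends) I = 6.61·e^(−0.0403·3/12) + 4.40·e^(−0.0403·4/12) = 10.8850
Fair futures F* = (S − I)·e^(rT) = (478.82 − 10.8850)·e^0.033583 = 467.9350 × 1.034153 = 483.9164
Market ¥474.18 < fair 483.9164: forward underpriced → reverse cash-and-carry (short the stock, invest proceeds at r, pay the dividends, go long the forward).
Profit at T = |F_mkt − F*| = |474.18 − 483.9164| = ¥9.74 per share

¥9.74 per share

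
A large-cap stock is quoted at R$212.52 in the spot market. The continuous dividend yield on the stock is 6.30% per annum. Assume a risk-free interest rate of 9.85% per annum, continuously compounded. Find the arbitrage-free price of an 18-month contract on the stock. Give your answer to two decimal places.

F = S·e^((r − q)T) = 212.52 · e^((0.0985 − 0.0630) × 18/12)
= 212.52 · e^0.053250 = 212.52 × 1.054693
F = R$224.14

R$224.14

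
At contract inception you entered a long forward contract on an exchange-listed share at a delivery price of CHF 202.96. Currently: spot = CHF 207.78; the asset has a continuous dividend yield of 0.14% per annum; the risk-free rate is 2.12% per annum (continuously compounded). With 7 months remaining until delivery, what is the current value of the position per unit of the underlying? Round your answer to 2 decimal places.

Current fair forward for the remaining 7 months: F = S·e^((r − q)·T), (r − q) = 0.0212 − 0.0014 = 0.0198
F = 207.78 · e^(0.0198 × 7/12) = 207.78 × 1.011617 = 210.1938
Value of long forward = (F − K)·e^(−rT) = (210.1938 − 202.96) · e^(−0.0212·7/12)
= 7.2338 × 0.987709 = 7.14

CHF 7.14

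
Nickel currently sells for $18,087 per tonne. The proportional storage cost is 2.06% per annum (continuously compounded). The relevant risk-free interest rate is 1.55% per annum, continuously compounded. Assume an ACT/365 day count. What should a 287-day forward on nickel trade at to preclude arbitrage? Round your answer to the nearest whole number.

$18,608 per tonne

Net carry = r + u − y = 0.0155 + 0.0206 − 0.0000 = 0.0361
F = S·e^((r+u−y)T) = 18087 · e^(0.0361 × 287/365) = 18087 · e^0.028385
= 18087 × 1.028792 = $18,608 per tonne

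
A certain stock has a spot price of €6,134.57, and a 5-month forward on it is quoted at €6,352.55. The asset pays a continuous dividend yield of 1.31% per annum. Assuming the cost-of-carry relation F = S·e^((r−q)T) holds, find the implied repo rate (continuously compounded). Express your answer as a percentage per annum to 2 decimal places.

From F = S·e^((r−q)T): (r − q) = ln(F/S)/T
ln(6352.55/6134.57) = ln(1.035533) = 0.034916
(r − q) = 0.034916 / (5/12) = 0.083798
r = ln(F/S)/T + q = 0.083798 + 0.0131 = 0.096898
r = 9.69%

9.69%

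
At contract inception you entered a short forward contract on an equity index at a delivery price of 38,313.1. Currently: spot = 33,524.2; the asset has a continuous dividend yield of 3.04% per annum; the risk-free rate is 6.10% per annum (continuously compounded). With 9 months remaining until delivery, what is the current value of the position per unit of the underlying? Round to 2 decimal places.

Current fair forward for the remaining 9 months: F = S·e^((r − q)·T), (r − q) = 0.0610 − 0.0304 = 0.0306
F = 33524.2 · e^(0.0306 × 9/12) = 33524.2 × 1.02321538 = 34302.4770
Value of long forward = (F − K)·e^(−rT) = (34302.4770 − 38313.1) · e^(−0.0610·9/12)
= -4010.6230 × 0.95528075 = -3831.27
Short position value = −(long value) = 3831.27

3831.27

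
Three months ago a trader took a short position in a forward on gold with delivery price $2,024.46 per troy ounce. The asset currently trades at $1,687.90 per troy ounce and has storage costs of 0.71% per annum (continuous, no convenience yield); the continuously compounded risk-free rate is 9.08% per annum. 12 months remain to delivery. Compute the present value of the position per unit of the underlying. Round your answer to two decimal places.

Current fair forward for the remaining 12 months: F = S·e^((r + u)·T), (r + u) = 0.0908 + 0.0071 = 0.0979
F = 1687.90 · e^(0.0979 × 12/12) = 1687.90 × 1.10285249 = 1861.5047
Value of long forward = (F − K)·e^(−rT) = (1861.5047 − 2024.46) · e^(−0.0908·12/12)
= -162.9553 × 0.91320033 = -148.81
Short position value = −(long value) = $148.81

$148.81 per troy ounce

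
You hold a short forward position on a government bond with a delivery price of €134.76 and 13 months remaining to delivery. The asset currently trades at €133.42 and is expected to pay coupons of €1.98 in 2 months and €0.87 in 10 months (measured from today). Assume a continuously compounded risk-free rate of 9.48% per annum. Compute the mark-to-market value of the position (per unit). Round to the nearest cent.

-€9.06

PV(remaining coupons) I = 1.98·e^(−0.0948·2/12) + 0.87·e^(−0.0948·10/12) = 2.7529
Current forward F = (S − I)·e^(rT) = (133.42 − 2.7529)·e^(0.0948·13/12) = 130.6671 × 1.108159 = 144.7999
Value (long) = (F − K)·e^(−rT) = (144.7999 − 134.76) × 0.902398 = 9.0600
Short position value = −(long value) = -€9.06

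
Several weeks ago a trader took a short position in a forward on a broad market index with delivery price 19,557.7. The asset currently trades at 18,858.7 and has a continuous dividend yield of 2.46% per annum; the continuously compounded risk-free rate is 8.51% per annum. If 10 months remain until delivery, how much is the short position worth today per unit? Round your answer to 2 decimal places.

-257.26

Current fair forward for the remaining 10 months: F = S·e^((r − q)·T), (r − q) = 0.0851 − 0.0246 = 0.0605
F = 18858.7 · e^(0.0605 × 10/12) = 18858.7 × 1.05170922 = 19833.8687
Value of long forward = (F − K)·e^(−rT) = (19833.8687 − 19557.7) · e^(−0.0851·10/12)
= 276.1687 × 0.93153952 = 257.26
Short position value = −(long value) = -257.26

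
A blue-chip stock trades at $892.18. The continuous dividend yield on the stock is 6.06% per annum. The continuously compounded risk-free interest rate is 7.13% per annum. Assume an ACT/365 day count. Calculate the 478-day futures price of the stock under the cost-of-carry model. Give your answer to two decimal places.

$904.77

F = S·e^((r − q)T) = 892.18 · e^((0.0713 − 0.0606) × 478/365)
= 892.18 · e^0.014013 = 892.18 × 1.014112
F = $904.77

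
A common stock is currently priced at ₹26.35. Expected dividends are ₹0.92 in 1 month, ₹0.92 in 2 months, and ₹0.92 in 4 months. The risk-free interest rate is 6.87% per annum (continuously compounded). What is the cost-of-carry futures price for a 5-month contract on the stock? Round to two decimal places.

PV(dividends) I = 0.92·e^(−0.0687·1/12) + 0.92·e^(−0.0687·2/12) + 0.92·e^(−0.0687·4/12)
I = 0.9147 + 0.9095 + 0.8992 = 2.7234
F = (S − I)·e^(rT) = (26.35 − 2.7234) · e^(0.0687·5/12)
= 23.6266 · e^0.028625 = 23.6266 × 1.029039 = ₹24.31

₹24.31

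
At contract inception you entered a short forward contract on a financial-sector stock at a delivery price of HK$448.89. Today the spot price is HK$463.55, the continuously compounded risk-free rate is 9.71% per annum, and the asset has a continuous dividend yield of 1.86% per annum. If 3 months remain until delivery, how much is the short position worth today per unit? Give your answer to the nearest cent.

Current fair forward for the remaining 3 months: F = S·e^((r − q)·T), (r − q) = 0.0971 − 0.0186 = 0.0785
F = 463.55 · e^(0.0785 × 3/12) = 463.55 × 1.019819 = 472.7371
Value of long forward = (F − K)·e^(−rT) = (472.7371 − 448.89) · e^(−0.0971·3/12)
= 23.8471 × 0.976017 = 23.28
Short position value = −(long value) = -HK$23.28

-HK$23.28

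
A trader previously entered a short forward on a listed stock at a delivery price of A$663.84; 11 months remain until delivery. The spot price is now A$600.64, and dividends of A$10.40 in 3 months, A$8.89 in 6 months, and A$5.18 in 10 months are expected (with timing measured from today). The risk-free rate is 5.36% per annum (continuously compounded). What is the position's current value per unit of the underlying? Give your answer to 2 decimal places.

PV(remaining dividends) I = 10.40·e^(−0.0536·3/12) + 8.89·e^(−0.0536·6/12) + 5.18·e^(−0.0536·10/12) = 23.8702
Current forward F = (S − I)·e^(rT) = (600.64 − 23.8702)·e^(0.0536·11/12) = 576.7698 × 1.050360 = 605.8159
Value (long) = (F − K)·e^(−rT) = (605.8159 − 663.84) × 0.952054 = -55.2421
Short position value = −(long value) = A$55.24

A$55.24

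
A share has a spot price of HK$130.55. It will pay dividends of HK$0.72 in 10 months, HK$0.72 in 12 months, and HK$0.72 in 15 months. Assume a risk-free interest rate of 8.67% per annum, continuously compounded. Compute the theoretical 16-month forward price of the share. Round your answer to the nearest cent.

HK$144.33

PV(dividends) I = 0.72·e^(−0.0867·10/12) + 0.72·e^(−0.0867·12/12) + 0.72·e^(−0.0867·15/12)
I = 0.6698 + 0.6602 + 0.6460 = 1.9760
F = (S − I)·e^(rT) = (130.55 − 1.9760) · e^(0.0867·16/12)
= 128.5740 · e^0.115600 = 128.5740 × 1.122547 = HK$144.33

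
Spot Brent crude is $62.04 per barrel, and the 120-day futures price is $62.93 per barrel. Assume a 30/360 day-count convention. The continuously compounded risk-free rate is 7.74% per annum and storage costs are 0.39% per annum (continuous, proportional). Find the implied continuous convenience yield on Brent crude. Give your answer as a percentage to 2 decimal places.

3.86%

F = S·e^((r+u−y)T) ⇒ (r+u−y) = ln(F/S)/T
ln(62.93/62.04) = 0.014244; /T ⇒ 0.042732
y = r + u − ln(F/S)/T = 0.0774 + 0.0039 − 0.042732 = 0.038568
y = 3.86%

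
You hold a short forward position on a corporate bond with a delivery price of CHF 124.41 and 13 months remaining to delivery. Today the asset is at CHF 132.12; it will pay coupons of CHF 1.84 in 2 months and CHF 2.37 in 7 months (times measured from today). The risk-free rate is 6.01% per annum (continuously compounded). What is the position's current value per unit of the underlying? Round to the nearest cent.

-CHF 11.44

PV(remaining coupons) I = 1.84·e^(−0.0601·2/12) + 2.37·e^(−0.0601·7/12) = 4.1100
Current forward F = (S − I)·e^(rT) = (132.12 − 4.1100)·e^(0.0601·13/12) = 128.0100 × 1.067275 = 136.6219
Value (long) = (F − K)·e^(−rT) = (136.6219 − 124.41) × 0.936966 = 11.4421
Short position value = −(long value) = -CHF 11.44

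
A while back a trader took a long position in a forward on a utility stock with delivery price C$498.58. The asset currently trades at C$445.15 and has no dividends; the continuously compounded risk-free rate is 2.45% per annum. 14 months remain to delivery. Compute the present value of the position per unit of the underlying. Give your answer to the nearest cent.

-C$39.38

Current fair forward for the remaining 14 months: F = S·e^(r·T), r = 0.0245
F = 445.15 · e^(0.0245 × 14/12) = 445.15 × 1.028996 = 458.0576
Value of long forward = (F − K)·e^(−rT) = (458.0576 − 498.58) · e^(−0.0245·14/12)
= -40.5224 × 0.971821 = -39.38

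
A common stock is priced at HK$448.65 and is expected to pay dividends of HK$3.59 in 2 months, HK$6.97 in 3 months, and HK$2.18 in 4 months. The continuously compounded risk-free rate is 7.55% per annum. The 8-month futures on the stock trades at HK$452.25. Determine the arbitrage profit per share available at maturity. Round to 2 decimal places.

HK$6.40 per share

PV(dividends) I = 3.59·e^(−0.0755·2/12) + 6.97·e^(−0.0755·3/12) + 2.18·e^(−0.0755·4/12) = 12.5106
Fair futures F* = (S − I)·e^(rT) = (448.65 − 12.5106)·e^0.050333 = 436.1394 × 1.051621 = 458.6534
Market HK$452.25 < fair 458.6534: forward underpriced → reverse cash-and-carry (short the stock, invest proceeds at r, pay the dividends, go long the forward).
Profit at T = |F_mkt − F*| = |452.25 − 458.6534| = HK$6.40 per share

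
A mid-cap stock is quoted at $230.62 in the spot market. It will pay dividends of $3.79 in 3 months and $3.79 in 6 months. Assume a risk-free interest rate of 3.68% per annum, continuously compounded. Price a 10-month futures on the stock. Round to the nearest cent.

$230.09

PV(dividends) I = 3.79·e^(−0.0368·3/12) + 3.79·e^(−0.0368·6/12)
I = 3.7553 + 3.7209 = 7.4762
F = (S − I)·e^(rT) = (230.62 − 7.4762) · e^(0.0368·10/12)
= 223.1438 · e^0.030667 = 223.1438 × 1.031142 = $230.09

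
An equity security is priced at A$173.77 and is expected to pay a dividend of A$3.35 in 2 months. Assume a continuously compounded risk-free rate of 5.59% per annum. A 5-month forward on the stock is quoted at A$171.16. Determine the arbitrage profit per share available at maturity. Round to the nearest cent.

A$3.31 per share

PV(dividends) I = 3.35·e^(−0.0559·2/12) = 3.3189
Fair forward F* = (S − I)·e^(rT) = (173.77 − 3.3189)·e^0.023292 = 170.4511 × 1.023565 = 174.4678
Market A$171.16 < fair 174.4678: forward underpriced → reverse cash-and-carry (short the stock, invest proceeds at r, pay the dividends, go long the forward).
Profit at T = |F_mkt − F*| = |171.16 − 174.4678| = A$3.31 per share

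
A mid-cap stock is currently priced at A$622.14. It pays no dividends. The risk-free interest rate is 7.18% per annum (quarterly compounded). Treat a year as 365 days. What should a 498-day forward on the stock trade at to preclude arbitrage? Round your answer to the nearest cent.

A$685.58

F = S · (1+r/4)^(4T)
= 622.14 × 1.101964
F = A$685.58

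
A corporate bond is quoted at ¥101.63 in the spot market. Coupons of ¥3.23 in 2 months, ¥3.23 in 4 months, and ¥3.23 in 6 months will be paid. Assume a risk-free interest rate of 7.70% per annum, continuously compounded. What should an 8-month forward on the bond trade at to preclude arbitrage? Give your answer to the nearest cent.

¥97.04

PV(coupons) I = 3.23·e^(−0.0770·2/12) + 3.23·e^(−0.0770·4/12) + 3.23·e^(−0.0770·6/12)
I = 3.1888 + 3.1482 + 3.1080 = 9.4450
F = (S − I)·e^(rT) = (101.63 − 9.4450) · e^(0.0770·8/12)
= 92.1850 · e^0.051333 = 92.1850 × 1.052673 = ¥97.04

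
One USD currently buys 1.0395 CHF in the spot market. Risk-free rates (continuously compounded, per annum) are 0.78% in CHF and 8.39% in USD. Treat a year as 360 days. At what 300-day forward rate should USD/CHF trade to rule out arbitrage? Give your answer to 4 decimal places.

F = S·e^((r_CHF − r_USD)T) = 1.0395 · e^((0.0078 − 0.0839) × 300/360)
= 1.0395 · e^-0.063417 = 1.0395 × 0.938552
F = 0.9756 CHF per USD

0.9756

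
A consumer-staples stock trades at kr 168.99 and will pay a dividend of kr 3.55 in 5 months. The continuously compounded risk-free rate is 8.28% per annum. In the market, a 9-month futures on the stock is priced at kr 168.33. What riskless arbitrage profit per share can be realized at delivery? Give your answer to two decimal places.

PV(dividends) I = 3.55·e^(−0.0828·5/12) = 3.4296
Fair futures F* = (S − I)·e^(rT) = (168.99 − 3.4296)·e^0.062100 = 165.5604 × 1.064069 = 176.1677
Market kr 168.33 < fair 176.1677: forward underpriced → reverse cash-and-carry (short the stock, invest proceeds at r, pay the dividends, go long the forward).
Profit at T = |F_mkt − F*| = |168.33 − 176.1677| = kr 7.84 per share

kr 7.84 per share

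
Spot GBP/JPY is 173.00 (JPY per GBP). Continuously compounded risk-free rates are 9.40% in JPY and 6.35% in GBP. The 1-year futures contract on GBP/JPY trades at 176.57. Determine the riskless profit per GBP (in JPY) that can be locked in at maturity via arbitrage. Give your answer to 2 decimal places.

1.79 per GBP (in JPY)

Fair futures: F* = S·e^(carry·T), with carry = (r_JPY − r_GBP) = 0.0940 − 0.0635 = 0.0305
F* = 173.00 · e^(0.0305 × 1) = 173.00 · e^0.030500 = 173.00 × 1.030970 = 178.3578
Market 176.57 < fair 178.3578: forward underpriced → reverse cash-and-carry (short spot, go long the forward).
At maturity, profit = |F_mkt − F*| = |176.57 − 178.3578| = 1.79 per GBP (in JPY)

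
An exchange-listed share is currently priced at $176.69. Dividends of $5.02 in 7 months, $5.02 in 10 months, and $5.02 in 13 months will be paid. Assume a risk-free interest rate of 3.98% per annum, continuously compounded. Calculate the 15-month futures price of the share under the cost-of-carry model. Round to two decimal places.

$170.39

PV(dividends) I = 5.02·e^(−0.0398·7/12) + 5.02·e^(−0.0398·10/12) + 5.02·e^(−0.0398·13/12)
I = 4.9048 + 4.8562 + 4.8082 = 14.5692
F = (S − I)·e^(rT) = (176.69 − 14.5692) · e^(0.0398·15/12)
= 162.1208 · e^0.049750 = 162.1208 × 1.051008 = $170.39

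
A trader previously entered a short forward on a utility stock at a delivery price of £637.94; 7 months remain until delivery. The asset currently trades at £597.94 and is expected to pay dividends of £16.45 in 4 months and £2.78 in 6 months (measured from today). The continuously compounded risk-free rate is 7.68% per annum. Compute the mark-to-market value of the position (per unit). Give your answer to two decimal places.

PV(remaining dividends) I = 16.45·e^(−0.0768·4/12) + 2.78·e^(−0.0768·6/12) = 18.7095
Current forward F = (S − I)·e^(rT) = (597.94 − 18.7095)·e^(0.0768·7/12) = 579.2305 × 1.045819 = 605.7703
Value (long) = (F − K)·e^(−rT) = (605.7703 − 637.94) × 0.956189 = -30.7603
Short position value = −(long value) = £30.76

£30.76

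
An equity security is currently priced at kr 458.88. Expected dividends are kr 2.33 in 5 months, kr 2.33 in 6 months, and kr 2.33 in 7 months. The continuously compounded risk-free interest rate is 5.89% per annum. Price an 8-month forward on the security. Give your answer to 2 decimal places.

kr 470.20

PV(dividends) I = 2.33·e^(−0.0589·5/12) + 2.33·e^(−0.0589·6/12) + 2.33·e^(−0.0589·7/12)
I = 2.2735 + 2.2624 + 2.2513 = 6.7872
F = (S − I)·e^(rT) = (458.88 − 6.7872) · e^(0.0589·8/12)
= 452.0928 · e^0.039267 = 452.0928 × 1.040048 = kr 470.20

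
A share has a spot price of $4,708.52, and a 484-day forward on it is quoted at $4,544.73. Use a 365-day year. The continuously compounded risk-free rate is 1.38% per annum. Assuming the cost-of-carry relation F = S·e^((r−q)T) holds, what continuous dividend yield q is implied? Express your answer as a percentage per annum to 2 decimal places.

4.05%

From F = S·e^((r−q)T): (r − q) = ln(F/S)/T
ln(4544.73/4708.52) = ln(0.965214) = -0.035405
(r − q) = -0.035405 / (484/365) = -0.026700
q = r − ln(F/S)/T = 0.0138 + 0.026700 = 0.040500
q = 4.05%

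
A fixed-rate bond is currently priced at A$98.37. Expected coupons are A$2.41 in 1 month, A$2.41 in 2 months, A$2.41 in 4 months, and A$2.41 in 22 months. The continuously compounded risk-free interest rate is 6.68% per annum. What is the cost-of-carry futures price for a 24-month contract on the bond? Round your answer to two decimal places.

PV(coupons) I = 2.41·e^(−0.0668·1/12) + 2.41·e^(−0.0668·2/12) + 2.41·e^(−0.0668·4/12) + 2.41·e^(−0.0668·22/12)
I = 2.3966 + 2.3833 + 2.3569 + 2.1322 = 9.2690
F = (S − I)·e^(rT) = (98.37 − 9.2690) · e^(0.0668·24/12)
= 89.1010 · e^0.133600 = 89.1010 × 1.142936 = A$101.84

A$101.84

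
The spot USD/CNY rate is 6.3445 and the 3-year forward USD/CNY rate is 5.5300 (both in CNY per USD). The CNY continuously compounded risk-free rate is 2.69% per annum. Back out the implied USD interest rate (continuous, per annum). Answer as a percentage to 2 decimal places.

7.27%

F = S·e^((r_CNY − r_USD)T) ⇒ r_USD = r_CNY − ln(F/S)/T
ln(5.5300/6.3445) = -0.137400; /(3) = -0.045800
r_USD = 0.0269 + 0.045800 = 0.072700
r_USD = 7.27%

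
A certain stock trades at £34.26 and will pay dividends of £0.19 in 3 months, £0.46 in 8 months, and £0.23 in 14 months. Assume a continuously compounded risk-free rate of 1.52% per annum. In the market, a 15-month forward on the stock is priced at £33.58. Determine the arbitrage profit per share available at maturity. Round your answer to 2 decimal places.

PV(dividends) I = 0.19·e^(−0.0152·3/12) + 0.46·e^(−0.0152·8/12) + 0.23·e^(−0.0152·14/12) = 0.8706
Fair forward F* = (S − I)·e^(rT) = (34.26 − 0.8706)·e^0.019000 = 33.3894 × 1.019182 = 34.0299
Market £33.58 < fair 34.0299: forward underpriced → reverse cash-and-carry (short the stock, invest proceeds at r, pay the dividends, go long the forward).
Profit at T = |F_mkt − F*| = |33.58 − 34.0299| = £0.45 per share

£0.45 per share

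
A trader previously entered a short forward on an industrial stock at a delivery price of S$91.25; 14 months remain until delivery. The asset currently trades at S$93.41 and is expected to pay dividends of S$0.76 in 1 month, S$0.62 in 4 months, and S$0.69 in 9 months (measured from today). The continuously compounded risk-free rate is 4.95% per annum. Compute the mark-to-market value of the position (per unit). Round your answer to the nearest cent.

PV(remaining dividends) I = 0.76·e^(−0.0495·1/12) + 0.62·e^(−0.0495·4/12) + 0.69·e^(−0.0495·9/12) = 2.0316
Current forward F = (S − I)·e^(rT) = (93.41 − 2.0316)·e^(0.0495·14/12) = 91.3784 × 1.059450 = 96.8108
Value (long) = (F − K)·e^(−rT) = (96.8108 − 91.25) × 0.943886 = 5.2488
Short position value = −(long value) = -S$5.25

-S$5.25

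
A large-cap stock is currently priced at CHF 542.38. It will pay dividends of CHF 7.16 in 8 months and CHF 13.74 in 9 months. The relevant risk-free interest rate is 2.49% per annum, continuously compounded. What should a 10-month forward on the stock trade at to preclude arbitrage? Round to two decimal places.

CHF 532.79

PV(dividends) I = 7.16·e^(−0.0249·8/12) + 13.74·e^(−0.0249·9/12)
I = 7.0421 + 13.4858 = 20.5279
F = (S − I)·e^(rT) = (542.38 − 20.5279) · e^(0.0249·10/12)
= 521.8521 · e^0.020750 = 521.8521 × 1.020967 = CHF 532.79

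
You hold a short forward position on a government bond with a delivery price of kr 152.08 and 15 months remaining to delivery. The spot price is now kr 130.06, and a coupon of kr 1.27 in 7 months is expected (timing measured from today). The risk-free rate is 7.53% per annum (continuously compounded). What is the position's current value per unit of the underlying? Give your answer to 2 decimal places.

kr 9.57

PV(remaining coupons) I = 1.27·e^(−0.0753·7/12) = 1.2154
Current forward F = (S − I)·e^(rT) = (130.06 − 1.2154)·e^(0.0753·15/12) = 128.8446 × 1.098697 = 141.5612
Value (long) = (F − K)·e^(−rT) = (141.5612 − 152.08) × 0.910169 = -9.5739
Short position value = −(long value) = kr 9.57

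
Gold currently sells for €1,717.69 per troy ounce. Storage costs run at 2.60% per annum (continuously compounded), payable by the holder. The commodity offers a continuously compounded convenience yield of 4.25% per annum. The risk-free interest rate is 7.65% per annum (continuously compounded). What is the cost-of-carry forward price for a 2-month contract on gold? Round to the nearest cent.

Net carry = r + u − y = 0.0765 + 0.0260 − 0.0425 = 0.0600
F = S·e^((r+u−y)T) = 1717.69 · e^(0.0600 × 2/12) = 1717.69 · e^0.01000000
= 1717.69 × 1.01005017 = €1,734.95 per troy ounce

€1,734.95 per troy ounce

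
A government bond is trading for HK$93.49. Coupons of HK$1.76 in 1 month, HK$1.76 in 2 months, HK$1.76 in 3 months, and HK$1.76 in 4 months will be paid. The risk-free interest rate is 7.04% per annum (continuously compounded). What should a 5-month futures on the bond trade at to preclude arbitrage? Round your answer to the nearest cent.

HK$89.13

PV(coupons) I = 1.76·e^(−0.0704·1/12) + 1.76·e^(−0.0704·2/12) + 1.76·e^(−0.0704·3/12) + 1.76·e^(−0.0704·4/12)
I = 1.7497 + 1.7395 + 1.7293 + 1.7192 = 6.9377
F = (S − I)·e^(rT) = (93.49 − 6.9377) · e^(0.0704·5/12)
= 86.5523 · e^0.029333 = 86.5523 × 1.029767 = HK$89.13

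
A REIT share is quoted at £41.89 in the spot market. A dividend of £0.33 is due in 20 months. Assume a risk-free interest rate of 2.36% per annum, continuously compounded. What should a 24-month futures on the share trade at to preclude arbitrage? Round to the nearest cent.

£43.58

PV(dividends) I = 0.33·e^(−0.0236·20/12)
I = 0.3173
F = (S − I)·e^(rT) = (41.89 − 0.3173) · e^(0.0236·24/12)
= 41.5727 · e^0.047200 = 41.5727 × 1.048332 = £43.58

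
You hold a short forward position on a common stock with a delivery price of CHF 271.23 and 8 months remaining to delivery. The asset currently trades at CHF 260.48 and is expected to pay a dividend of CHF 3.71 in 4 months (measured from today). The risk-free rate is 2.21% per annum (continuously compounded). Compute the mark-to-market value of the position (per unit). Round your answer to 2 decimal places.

CHF 10.47

PV(remaining dividends) I = 3.71·e^(−0.0221·4/12) = 3.6828
Current forward F = (S − I)·e^(rT) = (260.48 − 3.6828)·e^(0.0221·8/12) = 256.7972 × 1.014842 = 260.6086
Value (long) = (F − K)·e^(−rT) = (260.6086 − 271.23) × 0.985375 = -10.4661
Short position value = −(long value) = CHF 10.47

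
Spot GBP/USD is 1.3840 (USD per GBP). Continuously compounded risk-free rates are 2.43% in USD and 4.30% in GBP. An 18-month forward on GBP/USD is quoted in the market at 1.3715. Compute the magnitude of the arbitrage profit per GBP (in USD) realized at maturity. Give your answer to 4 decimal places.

0.0258 per GBP (in USD)

Fair forward: F* = S·e^(carry·T), with carry = (r_USD − r_GBP) = 0.0243 − 0.0430 = -0.0187
F* = 1.3840 · e^(-0.0187 × 18/12) = 1.3840 · e^-0.028050 = 1.3840 × 0.972340 = 1.3457
Market 1.3715 > fair 1.3457: forward overpriced → cash-and-carry (buy spot, short the forward).
At maturity, profit = |F_mkt − F*| = |1.3715 − 1.3457| = 0.0258 per GBP (in USD)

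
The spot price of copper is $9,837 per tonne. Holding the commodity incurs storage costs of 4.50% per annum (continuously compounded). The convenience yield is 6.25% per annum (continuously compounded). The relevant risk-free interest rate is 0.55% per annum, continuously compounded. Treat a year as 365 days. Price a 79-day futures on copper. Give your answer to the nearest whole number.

$9,811 per tonne

Net carry = r + u − y = 0.0055 + 0.0450 − 0.0625 = -0.0120
F = S·e^((r+u−y)T) = 9837 · e^(-0.0120 × 79/365) = 9837 · e^-0.002597
= 9837 × 0.997406 = $9,811 per tonne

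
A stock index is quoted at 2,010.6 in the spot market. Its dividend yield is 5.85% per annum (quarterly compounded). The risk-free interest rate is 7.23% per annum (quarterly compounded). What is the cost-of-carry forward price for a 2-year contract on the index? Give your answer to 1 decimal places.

2,065.9

F = S · (1+r/4)^(4T) / (1+q/4)^(4T)
= 2010.6 × 1.154086 / 1.123167 = 2010.6 × 1.027528
F = 2,065.9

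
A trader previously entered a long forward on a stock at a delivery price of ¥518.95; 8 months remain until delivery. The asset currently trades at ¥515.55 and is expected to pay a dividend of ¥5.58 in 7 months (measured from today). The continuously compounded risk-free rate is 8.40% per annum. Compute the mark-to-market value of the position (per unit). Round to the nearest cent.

PV(remaining dividends) I = 5.58·e^(−0.0840·7/12) = 5.3132
Current forward F = (S − I)·e^(rT) = (515.55 − 5.3132)·e^(0.0840·8/12) = 510.2368 × 1.057598 = 539.6254
Value (long) = (F − K)·e^(−rT) = (539.6254 − 518.95) × 0.945539 = 19.5494
Value = ¥19.55

¥19.55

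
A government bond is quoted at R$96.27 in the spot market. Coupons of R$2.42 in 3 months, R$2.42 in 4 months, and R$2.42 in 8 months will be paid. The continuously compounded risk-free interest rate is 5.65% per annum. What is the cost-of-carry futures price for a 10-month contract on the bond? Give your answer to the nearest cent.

PV(coupons) I = 2.42·e^(−0.0565·3/12) + 2.42·e^(−0.0565·4/12) + 2.42·e^(−0.0565·8/12)
I = 2.3861 + 2.3748 + 2.3305 = 7.0914
F = (S − I)·e^(rT) = (96.27 − 7.0914) · e^(0.0565·10/12)
= 89.1786 · e^0.047083 = 89.1786 × 1.048209 = R$93.48

R$93.48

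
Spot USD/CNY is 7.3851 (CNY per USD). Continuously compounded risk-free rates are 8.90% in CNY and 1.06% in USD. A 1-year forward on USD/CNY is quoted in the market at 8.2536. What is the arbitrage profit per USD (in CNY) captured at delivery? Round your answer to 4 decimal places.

0.2662 per USD (in CNY)

Fair forward: F* = S·e^(carry·T), with carry = (r_CNY − r_USD) = 0.0890 − 0.0106 = 0.0784
F* = 7.3851 · e^(0.0784 × 1) = 7.3851 · e^0.078400 = 7.3851 × 1.081555 = 7.9874
Market 8.2536 > fair 7.9874: forward overpriced → cash-and-carry (buy spot, short the forward).
At maturity, profit = |F_mkt − F*| = |8.2536 − 7.9874| = 0.2662 per USD (in CNY)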